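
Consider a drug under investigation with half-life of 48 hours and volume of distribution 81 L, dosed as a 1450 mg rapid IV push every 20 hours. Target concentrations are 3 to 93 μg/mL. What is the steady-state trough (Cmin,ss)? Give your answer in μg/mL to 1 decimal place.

53.5 μg/mL

τ/t½ = 20/48 ≈ 0.41667, so fraction remaining f = (1/2)^(20/48) ≈ 0.7492.
Each bolus raises the concentration by D/Vd = 1450/81 ≈ 17.901 μg/mL.
Steady-state trough Cmin,ss = C₀·f/(1−f) ≈ 17.901 × 0.7492/0.2508 ≈ 53.475 μg/mL.
Trough 53.5 μg/mL vs MEC 3 μg/mL: adequate.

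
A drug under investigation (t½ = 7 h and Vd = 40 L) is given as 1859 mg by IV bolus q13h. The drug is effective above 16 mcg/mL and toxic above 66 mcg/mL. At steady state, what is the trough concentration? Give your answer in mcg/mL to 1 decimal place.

17.7 mcg/mL

k = ln2/t½ = ln2/7 ≈ 0.099021 h⁻¹; fraction remaining f = e^(−kτ) = e^(−0.099021×13) ≈ 0.2760.
Each bolus raises the concentration by D/Vd = 1859/40 ≈ 46.475 mcg/mL.
Steady-state trough Cmin,ss = C₀·f/(1−f) ≈ 46.475 × 0.2760/0.7240 ≈ 17.717 mcg/mL.
Trough 17.7 mcg/mL vs MEC 16 mcg/mL: adequate.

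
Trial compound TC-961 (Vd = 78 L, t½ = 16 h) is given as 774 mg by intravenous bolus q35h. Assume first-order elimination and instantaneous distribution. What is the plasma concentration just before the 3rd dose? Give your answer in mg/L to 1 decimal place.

f = (1/2)^(τ/t½) = (1/2)^(35/16) ≈ 0.2195.
C₀ = D/Vd = 774/78 ≈ 9.923 mg/L.
Before the 3rd dose, 2 doses have been given. Superposition: Cmin = C₀·(f + f²).
≈ 9.923 × (0.2195 + 0.0482) ≈ 9.923 × 0.2677 ≈ 2.656 mg/L.

2.7 mg/L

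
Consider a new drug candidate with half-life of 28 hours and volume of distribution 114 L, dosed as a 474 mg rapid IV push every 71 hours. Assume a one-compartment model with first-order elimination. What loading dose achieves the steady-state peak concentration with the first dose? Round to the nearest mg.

573 mg

f = (1/2)^(71/28) ≈ 0.172454; accumulation ratio R = 1/(1−f) ≈ 1.20839.
Loading dose to hit Cmax,ss on first dose: D_load = D_maint·R ≈ 474 × 1.20839 ≈ 572.78 mg.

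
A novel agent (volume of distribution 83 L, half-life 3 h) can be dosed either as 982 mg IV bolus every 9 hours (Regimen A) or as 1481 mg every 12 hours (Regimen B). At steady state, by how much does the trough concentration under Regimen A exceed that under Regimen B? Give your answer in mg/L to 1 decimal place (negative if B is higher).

0.5 mg/L

Regimen A: f = (1/2)^(9/3) ≈ 0.1250; Cmin,ss = (982/83)·f/(1−f) ≈ 1.690 mg/L.
Regimen B: f = (1/2)^(12/3) ≈ 0.0625; Cmin,ss = (1481/83)·f/(1−f) ≈ 1.190 mg/L.
Difference ≈ 1.690 − 1.190 ≈ 0.500 mg/L.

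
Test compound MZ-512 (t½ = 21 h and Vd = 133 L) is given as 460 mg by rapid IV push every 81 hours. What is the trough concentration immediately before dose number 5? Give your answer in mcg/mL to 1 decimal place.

0.3 mcg/mL

f = (1/2)^(τ/t½) = (1/2)^(81/21) ≈ 0.0690.
C₀ = D/Vd = 460/133 ≈ 3.459 mcg/mL.
Before the 5th dose, 4 doses have been given. Superposition: Cmin = C₀·(f + f² + … + f^4).
≈ 3.459 × (0.0690 + 0.0048 + 0.0003 + 0.0000) ≈ 3.459 × 0.0741 ≈ 0.256 mcg/mL.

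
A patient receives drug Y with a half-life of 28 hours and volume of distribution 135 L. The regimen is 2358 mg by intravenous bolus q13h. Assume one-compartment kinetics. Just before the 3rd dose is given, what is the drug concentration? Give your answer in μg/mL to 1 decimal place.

f = (1/2)^(τ/t½) = (1/2)^(13/28) ≈ 0.7248.
C₀ = D/Vd = 2358/135 ≈ 17.467 μg/mL.
Before the 3rd dose, 2 doses have been given. Superposition: Cmin = C₀·(f + f²).
≈ 17.467 × (0.7248 + 0.5253) ≈ 17.467 × 1.2501 ≈ 21.835 μg/mL.

21.8 μg/mL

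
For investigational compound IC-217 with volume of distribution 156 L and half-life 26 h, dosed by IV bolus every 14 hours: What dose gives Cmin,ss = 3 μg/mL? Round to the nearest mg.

212 mg

τ/t½ = 14/26 ≈ 0.53846, so f = (1/2)^(14/26) ≈ 0.688505.
Cmin,ss = (D/Vd)·f/(1−f), so D = Cmin,ss·Vd·(1−f)/f.
D = 3 × 156 × (1−f)/f ≈ 3 × 156 × 0.45242 ≈ 211.73 mg.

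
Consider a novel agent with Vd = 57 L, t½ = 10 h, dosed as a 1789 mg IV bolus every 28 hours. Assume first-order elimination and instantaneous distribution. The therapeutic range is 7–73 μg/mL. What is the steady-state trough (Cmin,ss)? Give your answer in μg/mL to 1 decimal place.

5.3 μg/mL

k = ln2/t½ = ln2/10 ≈ 0.069315 h⁻¹; fraction remaining f = e^(−kτ) = e^(−0.069315×28) ≈ 0.1436.
Each bolus raises the concentration by D/Vd = 1789/57 ≈ 31.386 μg/mL.
Steady-state trough Cmin,ss = C₀·f/(1−f) ≈ 31.386 × 0.1436/0.8564 ≈ 5.263 μg/mL.
Trough 5.3 μg/mL vs MEC 7 μg/mL: subtherapeutic.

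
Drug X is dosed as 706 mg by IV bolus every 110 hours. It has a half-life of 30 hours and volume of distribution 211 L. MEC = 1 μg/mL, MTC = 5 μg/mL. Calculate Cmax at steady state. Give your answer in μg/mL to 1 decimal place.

3.6 μg/mL

Over one 110-h interval, 110/30 ≈ 3.6667 half-lives elapse, leaving f ≈ 0.0787 of each dose.
At steady state, accumulation factor R = 1/(1 − e^(−kτ)) ≈ 1.0854.
Each bolus raises the concentration by D/Vd = 706/211 ≈ 3.346 μg/mL.
Steady-state peak Cmax,ss = C₀·R ≈ 3.346 × 1.0854 ≈ 3.632 μg/mL.
Peak 3.6 μg/mL vs MTC 5 μg/mL: below toxic threshold.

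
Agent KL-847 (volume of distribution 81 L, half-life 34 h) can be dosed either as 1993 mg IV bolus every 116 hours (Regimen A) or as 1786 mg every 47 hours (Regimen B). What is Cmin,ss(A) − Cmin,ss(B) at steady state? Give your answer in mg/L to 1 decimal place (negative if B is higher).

-11.2 mg/L

Regimen A: f = (1/2)^(116/34) ≈ 0.0940; Cmin,ss = (1993/81)·f/(1−f) ≈ 2.553 mg/L.
Regimen B: f = (1/2)^(47/34) ≈ 0.3836; Cmin,ss = (1786/81)·f/(1−f) ≈ 13.722 mg/L.
Difference ≈ 2.553 − 13.722 ≈ -11.169 mg/L.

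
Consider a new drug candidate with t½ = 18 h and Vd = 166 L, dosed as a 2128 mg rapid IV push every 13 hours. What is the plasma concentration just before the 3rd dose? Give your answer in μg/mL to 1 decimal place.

f = (1/2)^(τ/t½) = (1/2)^(13/18) ≈ 0.6062.
C₀ = D/Vd = 2128/166 ≈ 12.819 μg/mL.
Before the 3rd dose, 2 doses have been given. Superposition: Cmin = C₀·(f + f²).
≈ 12.819 × (0.6062 + 0.3675) ≈ 12.819 × 0.9737 ≈ 12.482 μg/mL.

12.5 μg/mL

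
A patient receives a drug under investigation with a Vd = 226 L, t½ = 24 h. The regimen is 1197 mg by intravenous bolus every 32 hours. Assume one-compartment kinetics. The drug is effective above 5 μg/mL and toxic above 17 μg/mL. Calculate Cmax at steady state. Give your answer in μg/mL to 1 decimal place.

Over one 32-h interval, 32/24 ≈ 1.3333 half-lives elapse, leaving f ≈ 0.3969 of each dose.
At steady state, accumulation factor R = 1/(1 − e^(−kτ)) ≈ 1.6581.
Single-dose peak C₀ = D/Vd = 1197/226 ≈ 5.296 μg/mL.
Steady-state peak Cmax,ss = C₀·R ≈ 5.296 × 1.6581 ≈ 8.781 μg/mL.
Peak 8.8 μg/mL vs MTC 17 μg/mL: below toxic threshold.

8.8 μg/mL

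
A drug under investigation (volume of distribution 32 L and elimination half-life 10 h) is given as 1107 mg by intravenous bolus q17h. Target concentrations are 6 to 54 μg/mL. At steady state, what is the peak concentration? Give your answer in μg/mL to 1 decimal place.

k = ln2/t½ = ln2/10 ≈ 0.069315 h⁻¹; fraction remaining f = e^(−kτ) = e^(−0.069315×17) ≈ 0.3078.
Accumulation ratio R = 1/(1 − f) ≈ 1/0.6922 ≈ 1.4447.
Each bolus raises the concentration by D/Vd = 1107/32 ≈ 34.594 μg/mL.
Steady-state peak Cmax,ss = C₀·R ≈ 34.594 × 1.4447 ≈ 49.978 μg/mL.
Peak 50.0 μg/mL vs MTC 54 μg/mL: below toxic threshold.

50.0 μg/mL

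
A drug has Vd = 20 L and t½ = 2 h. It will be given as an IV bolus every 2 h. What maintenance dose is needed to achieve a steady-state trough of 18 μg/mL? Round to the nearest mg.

τ/t½ = 2/2 ≈ 1, so f = (1/2)^(2/2) ≈ 0.500000.
Cmin,ss = (D/Vd)·f/(1−f), so D = Cmin,ss·Vd·(1−f)/f.
D = 18 × 20 × (1−f)/f ≈ 18 × 20 × 1.00000 ≈ 360.00 mg.

360 mg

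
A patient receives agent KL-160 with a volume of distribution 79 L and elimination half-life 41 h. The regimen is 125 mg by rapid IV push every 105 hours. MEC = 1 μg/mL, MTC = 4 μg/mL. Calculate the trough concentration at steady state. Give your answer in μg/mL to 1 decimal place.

τ/t½ = 105/41 ≈ 2.561, so fraction remaining f = (1/2)^(105/41) ≈ 0.1695.
Accumulation ratio R = 1/(1 − f) ≈ 1/0.8305 ≈ 1.2041.
Each bolus raises the concentration by D/Vd = 125/79 ≈ 1.582 μg/mL.
Cmax,ss = C₀/(1 − f) ≈ 1.582/0.8305 ≈ 1.905 μg/mL.
Steady-state trough Cmin,ss = Cmax,ss·f ≈ 1.905 × 0.1695 ≈ 0.323 μg/mL.
Trough 0.3 μg/mL vs MEC 1 μg/mL: subtherapeutic.

0.3 μg/mL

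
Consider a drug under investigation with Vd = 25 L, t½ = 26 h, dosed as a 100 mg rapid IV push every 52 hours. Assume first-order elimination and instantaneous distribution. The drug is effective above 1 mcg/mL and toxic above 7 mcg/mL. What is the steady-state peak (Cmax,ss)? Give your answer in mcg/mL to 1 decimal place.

τ = 52 h = 2 half-lives, so f = (1/2)^2 = 0.25.
At steady state, R = 1/(1 − 0.25) = 4/3.
Single-dose peak C₀ = D/Vd = 100/25 = 4 mcg/mL.
Steady-state peak Cmax,ss = C₀·R = 4 × 4/3 ≈ 5.333 mcg/mL.
Peak 5.3 mcg/mL vs MTC 7 mcg/mL: below toxic threshold.

5.3 mcg/mL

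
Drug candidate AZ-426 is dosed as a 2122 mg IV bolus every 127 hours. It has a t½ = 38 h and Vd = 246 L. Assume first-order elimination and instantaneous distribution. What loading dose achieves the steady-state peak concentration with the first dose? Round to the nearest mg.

2354 mg

f = (1/2)^(127/38) ≈ 0.098611; accumulation ratio R = 1/(1−f) ≈ 1.10940.
Loading dose to hit Cmax,ss on first dose: D_load = D_maint·R ≈ 2122 × 1.10940 ≈ 2354.15 mg.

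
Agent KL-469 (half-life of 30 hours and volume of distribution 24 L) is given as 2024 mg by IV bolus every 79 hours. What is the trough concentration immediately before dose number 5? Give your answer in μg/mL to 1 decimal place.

f = (1/2)^(τ/t½) = (1/2)^(79/30) ≈ 0.1612.
C₀ = D/Vd = 2024/24 ≈ 84.333 μg/mL.
Before the 5th dose, 4 doses have been given. Superposition: Cmin = C₀·(f + f² + … + f^4).
≈ 84.333 × (0.1612 + 0.0260 + 0.0042 + 0.0007) ≈ 84.333 × 0.1921 ≈ 16.200 μg/mL.

16.2 μg/mL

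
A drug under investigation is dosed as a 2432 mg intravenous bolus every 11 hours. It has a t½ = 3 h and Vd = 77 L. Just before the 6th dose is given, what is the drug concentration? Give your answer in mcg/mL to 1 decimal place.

f = (1/2)^(τ/t½) = (1/2)^(11/3) ≈ 0.0787.
C₀ = D/Vd = 2432/77 ≈ 31.584 mcg/mL.
Before the 6th dose, 5 doses have been given. Superposition: Cmin = C₀·(f + f² + … + f^5).
≈ 31.584 × (0.0787 + 0.0062 + 0.0005 + 0.0000 + 0.0000) ≈ 31.584 × 0.0854 ≈ 2.697 mcg/mL.

2.7 mcg/mL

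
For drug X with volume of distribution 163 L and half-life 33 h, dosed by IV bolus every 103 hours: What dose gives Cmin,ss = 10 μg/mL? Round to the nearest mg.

τ/t½ = 103/33 ≈ 3.1212, so f = (1/2)^(103/33) ≈ 0.114927.
Cmin,ss = (D/Vd)·f/(1−f), so D = Cmin,ss·Vd·(1−f)/f.
D = 10 × 163 × (1−f)/f ≈ 10 × 163 × 7.70118 ≈ 12552.92 mg.

12553 mg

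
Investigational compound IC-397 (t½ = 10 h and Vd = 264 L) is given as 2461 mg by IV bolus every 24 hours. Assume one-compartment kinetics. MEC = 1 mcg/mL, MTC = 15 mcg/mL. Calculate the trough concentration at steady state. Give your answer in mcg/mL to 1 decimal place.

2.2 mcg/mL

Over one 24-h interval, 24/10 ≈ 2.4 half-lives elapse, leaving f ≈ 0.1895 of each dose.
Accumulation ratio R = 1/(1 − f) ≈ 1/0.8105 ≈ 1.2338.
Single-dose peak C₀ = D/Vd = 2461/264 ≈ 9.322 mcg/mL.
Cmax,ss = C₀/(1 − f) ≈ 9.322/0.8105 ≈ 11.502 mcg/mL.
One interval later, Cmin,ss = Cmax,ss·e^(−kτ) ≈ 11.502 × 0.1895 ≈ 2.180 mcg/mL.
Trough 2.2 mcg/mL vs MEC 1 mcg/mL: adequate.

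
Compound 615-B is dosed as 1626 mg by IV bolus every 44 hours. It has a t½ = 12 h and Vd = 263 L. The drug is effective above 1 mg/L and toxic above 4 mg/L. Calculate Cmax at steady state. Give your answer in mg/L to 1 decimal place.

6.7 mg/L

Over one 44-h interval, 44/12 ≈ 3.6667 half-lives elapse, leaving f ≈ 0.0787 of each dose.
Accumulation ratio R = 1/(1 − f) ≈ 1/0.9213 ≈ 1.0854.
Single-dose peak C₀ = D/Vd = 1626/263 ≈ 6.183 mg/L.
Cmax,ss = C₀/(1 − f) ≈ 6.183/0.9213 ≈ 6.711 mg/L.
Peak 6.7 mg/L vs MTC 4 mg/L: exceeds toxic threshold.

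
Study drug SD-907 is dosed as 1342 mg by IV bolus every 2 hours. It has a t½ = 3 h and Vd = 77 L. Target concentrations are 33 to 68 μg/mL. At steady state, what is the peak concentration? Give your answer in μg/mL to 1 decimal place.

47.1 μg/mL

τ/t½ = 2/3 ≈ 0.66667, so fraction remaining f = (1/2)^(2/3) ≈ 0.6300.
Accumulation ratio R = 1/(1 − f) ≈ 1/0.3700 ≈ 2.7027.
Single-dose peak C₀ = D/Vd = 1342/77 ≈ 17.429 μg/mL.
Steady-state peak Cmax,ss = C₀·R ≈ 17.429 × 2.7027 ≈ 47.105 μg/mL.
Peak 47.1 μg/mL vs MTC 68 μg/mL: below toxic threshold.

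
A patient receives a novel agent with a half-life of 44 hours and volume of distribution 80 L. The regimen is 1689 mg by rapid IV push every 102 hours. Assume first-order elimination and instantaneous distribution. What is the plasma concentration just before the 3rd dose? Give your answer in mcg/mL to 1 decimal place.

5.1 mcg/mL

f = (1/2)^(τ/t½) = (1/2)^(102/44) ≈ 0.2005.
C₀ = D/Vd = 1689/80 ≈ 21.113 mcg/mL.
Before the 3rd dose, 2 doses have been given. Superposition: Cmin = C₀·(f + f²).
≈ 21.113 × (0.2005 + 0.0402) ≈ 21.113 × 0.2407 ≈ 5.082 mcg/mL.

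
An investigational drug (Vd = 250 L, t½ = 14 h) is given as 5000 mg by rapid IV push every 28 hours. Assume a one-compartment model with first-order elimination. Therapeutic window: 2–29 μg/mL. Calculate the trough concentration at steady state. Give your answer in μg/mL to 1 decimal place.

6.7 μg/mL

The dosing interval is 2 half-lives, so f = 2^(−2) = 0.25.
At steady state, R = 1/(1 − 0.25) = 4/3.
Single-dose peak C₀ = D/Vd = 5000/250 = 20 μg/mL.
Steady-state peak Cmax,ss = C₀·R = 20 × 4/3 ≈ 26.667 μg/mL.
Steady-state trough Cmin,ss = Cmax,ss·f ≈ 26.667 × 0.25 ≈ 6.667 μg/mL.
Trough 6.7 μg/mL vs MEC 2 μg/mL: adequate.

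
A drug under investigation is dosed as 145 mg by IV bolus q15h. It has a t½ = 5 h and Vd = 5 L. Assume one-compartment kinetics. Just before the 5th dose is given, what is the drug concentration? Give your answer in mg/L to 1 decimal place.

4.1 mg/L

f = (1/2)^(τ/t½) = (1/2)^(15/5) ≈ 0.1250.
C₀ = D/Vd = 145/5 ≈ 29.000 mg/L.
Before the 5th dose, 4 doses have been given. Superposition: Cmin = C₀·(f + f² + … + f^4).
≈ 29.000 × (0.1250 + 0.0156 + 0.0020 + 0.0002) ≈ 29.000 × 0.1428 ≈ 4.141 mg/L.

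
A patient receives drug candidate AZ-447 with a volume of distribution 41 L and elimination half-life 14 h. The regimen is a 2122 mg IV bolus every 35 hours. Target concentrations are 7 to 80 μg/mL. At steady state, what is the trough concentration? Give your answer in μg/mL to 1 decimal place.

k = ln2/t½ = ln2/14 ≈ 0.049511 h⁻¹; fraction remaining f = e^(−kτ) = e^(−0.049511×35) ≈ 0.1768.
At steady state, accumulation factor R = 1/(1 − e^(−kτ)) ≈ 1.2148.
Each bolus raises the concentration by D/Vd = 2122/41 ≈ 51.756 μg/mL.
Cmax,ss = C₀/(1 − f) ≈ 51.756/0.8232 ≈ 62.872 μg/mL.
One interval later, Cmin,ss = Cmax,ss·e^(−kτ) ≈ 62.872 × 0.1768 ≈ 11.116 μg/mL.
Trough 11.1 μg/mL vs MEC 7 μg/mL: adequate.

11.1 μg/mL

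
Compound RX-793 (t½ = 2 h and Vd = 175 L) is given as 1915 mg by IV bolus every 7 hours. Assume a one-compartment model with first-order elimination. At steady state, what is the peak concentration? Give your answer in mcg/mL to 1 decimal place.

τ/t½ = 7/2 ≈ 3.5, so fraction remaining f = (1/2)^(7/2) ≈ 0.0884.
Accumulation ratio R = 1/(1 − f) ≈ 1/0.9116 ≈ 1.0970.
Each bolus raises the concentration by D/Vd = 1915/175 ≈ 10.943 mcg/mL.
Cmax,ss = C₀/(1 − f) ≈ 10.943/0.9116 ≈ 12.004 mcg/mL.

12.0 mcg/mL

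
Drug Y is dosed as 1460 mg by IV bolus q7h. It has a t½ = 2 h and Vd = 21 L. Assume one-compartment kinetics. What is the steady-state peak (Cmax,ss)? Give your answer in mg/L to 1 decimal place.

τ/t½ = 7/2 ≈ 3.5, so fraction remaining f = (1/2)^(7/2) ≈ 0.0884.
Accumulation ratio R = 1/(1 − f) ≈ 1/0.9116 ≈ 1.0970.
Each bolus raises the concentration by D/Vd = 1460/21 ≈ 69.524 mg/L.
Steady-state peak Cmax,ss = C₀·R ≈ 69.524 × 1.0970 ≈ 76.268 mg/L.

76.3 mg/L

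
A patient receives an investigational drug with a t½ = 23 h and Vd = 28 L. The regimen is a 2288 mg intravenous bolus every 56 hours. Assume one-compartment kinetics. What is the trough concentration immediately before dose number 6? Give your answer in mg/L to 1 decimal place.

18.5 mg/L

f = (1/2)^(τ/t½) = (1/2)^(56/23) ≈ 0.1850.
C₀ = D/Vd = 2288/28 ≈ 81.714 mg/L.
Before the 6th dose, 5 doses have been given. Superposition: Cmin = C₀·(f + f² + … + f^5).
≈ 81.714 × (0.1850 + 0.0342 + 0.0063 + 0.0012 + 0.0002) ≈ 81.714 × 0.2269 ≈ 18.541 mg/L.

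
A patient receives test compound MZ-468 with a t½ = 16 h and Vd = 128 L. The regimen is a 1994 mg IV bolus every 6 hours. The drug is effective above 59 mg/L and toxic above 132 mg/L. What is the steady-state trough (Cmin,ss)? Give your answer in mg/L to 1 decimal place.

52.5 mg/L

Over one 6-h interval, 6/16 ≈ 0.375 half-lives elapse, leaving f ≈ 0.7711 of each dose.
Each bolus raises the concentration by D/Vd = 1994/128 ≈ 15.578 mg/L.
Steady-state trough Cmin,ss = C₀·f/(1−f) ≈ 15.578 × 0.7711/0.2289 ≈ 52.478 mg/L.
Trough 52.5 mg/L vs MEC 59 mg/L: subtherapeutic.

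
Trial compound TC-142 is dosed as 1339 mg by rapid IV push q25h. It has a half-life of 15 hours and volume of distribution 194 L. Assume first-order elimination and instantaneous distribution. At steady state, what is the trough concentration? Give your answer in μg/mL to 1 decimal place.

Over one 25-h interval, 25/15 ≈ 1.6667 half-lives elapse, leaving f ≈ 0.3150 of each dose.
Each bolus raises the concentration by D/Vd = 1339/194 ≈ 6.902 μg/mL.
Steady-state trough Cmin,ss = C₀·f/(1−f) ≈ 6.902 × 0.3150/0.6850 ≈ 3.174 μg/mL.

3.2 μg/mL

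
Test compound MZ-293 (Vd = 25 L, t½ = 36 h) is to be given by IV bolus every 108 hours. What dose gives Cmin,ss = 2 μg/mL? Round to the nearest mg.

350 mg

τ/t½ = 108/36 ≈ 3, so f = (1/2)^(108/36) ≈ 0.125000.
Cmin,ss = (D/Vd)·f/(1−f), so D = Cmin,ss·Vd·(1−f)/f.
D = 2 × 25 × (1−f)/f ≈ 2 × 25 × 7.00000 ≈ 350.00 mg.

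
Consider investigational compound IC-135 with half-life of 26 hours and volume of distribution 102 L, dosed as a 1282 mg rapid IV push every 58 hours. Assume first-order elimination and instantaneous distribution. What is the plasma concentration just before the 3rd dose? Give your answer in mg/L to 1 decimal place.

3.2 mg/L

f = (1/2)^(τ/t½) = (1/2)^(58/26) ≈ 0.2130.
C₀ = D/Vd = 1282/102 ≈ 12.569 mg/L.
Before the 3rd dose, 2 doses have been given. Superposition: Cmin = C₀·(f + f²).
≈ 12.569 × (0.2130 + 0.0454) ≈ 12.569 × 0.2584 ≈ 3.248 mg/L.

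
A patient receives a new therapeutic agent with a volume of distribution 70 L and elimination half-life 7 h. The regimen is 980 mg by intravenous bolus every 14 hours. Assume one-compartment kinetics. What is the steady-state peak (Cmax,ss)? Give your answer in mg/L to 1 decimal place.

18.7 mg/L

The dosing interval is 2 half-lives, so f = 2^(−2) = 0.25.
Accumulation ratio R = 1/(1 − f) = 1/0.75 = 4/3.
Single-dose peak C₀ = D/Vd = 980/70 = 14 mg/L.
Steady-state peak Cmax,ss = C₀·R = 14 × 4/3 ≈ 18.667 mg/L.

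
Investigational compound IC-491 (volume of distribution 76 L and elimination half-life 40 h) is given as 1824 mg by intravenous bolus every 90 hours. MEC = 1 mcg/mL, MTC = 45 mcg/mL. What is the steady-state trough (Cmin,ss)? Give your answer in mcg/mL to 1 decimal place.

Over one 90-h interval, 90/40 ≈ 2.25 half-lives elapse, leaving f ≈ 0.2102 of each dose.
Single-dose peak C₀ = D/Vd = 1824/76 ≈ 24.000 mcg/mL.
Steady-state trough Cmin,ss = C₀·f/(1−f) ≈ 24.000 × 0.2102/0.7898 ≈ 6.387 mcg/mL.
Trough 6.4 mcg/mL vs MEC 1 mcg/mL: adequate.

6.4 mcg/mL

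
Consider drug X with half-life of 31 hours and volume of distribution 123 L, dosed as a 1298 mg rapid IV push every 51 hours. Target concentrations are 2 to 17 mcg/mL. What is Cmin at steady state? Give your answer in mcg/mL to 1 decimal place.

Over one 51-h interval, 51/31 ≈ 1.6452 half-lives elapse, leaving f ≈ 0.3197 of each dose.
At steady state, accumulation factor R = 1/(1 − e^(−kτ)) ≈ 1.4699.
Single-dose peak C₀ = D/Vd = 1298/123 ≈ 10.553 mcg/mL.
Steady-state peak Cmax,ss = C₀·R ≈ 10.553 × 1.4699 ≈ 15.512 mcg/mL.
Steady-state trough Cmin,ss = Cmax,ss·f ≈ 15.512 × 0.3197 ≈ 4.959 mcg/mL.
Trough 5.0 mcg/mL vs MEC 2 mcg/mL: adequate.

5.0 mcg/mL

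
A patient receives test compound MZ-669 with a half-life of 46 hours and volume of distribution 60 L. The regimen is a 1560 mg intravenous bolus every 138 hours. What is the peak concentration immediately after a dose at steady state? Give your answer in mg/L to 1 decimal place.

29.7 mg/L

τ = 138 h = 3 half-lives, so f = (1/2)^3 = 0.125.
Accumulation ratio R = 1/(1 − f) = 1/0.875 = 8/7.
Single-dose peak C₀ = D/Vd = 1560/60 = 26 mg/L.
Steady-state peak Cmax,ss = C₀·R = 26 × 8/7 ≈ 29.714 mg/L.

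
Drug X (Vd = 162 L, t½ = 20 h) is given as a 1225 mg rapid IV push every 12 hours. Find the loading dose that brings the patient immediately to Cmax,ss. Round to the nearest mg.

f = (1/2)^(12/20) ≈ 0.659754; accumulation ratio R = 1/(1−f) ≈ 2.93905.
Loading dose to hit Cmax,ss on first dose: D_load = D_maint·R ≈ 1225 × 2.93905 ≈ 3600.34 mg.

3600 mg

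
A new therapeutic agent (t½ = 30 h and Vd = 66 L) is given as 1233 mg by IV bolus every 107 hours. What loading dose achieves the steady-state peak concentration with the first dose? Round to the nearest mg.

1347 mg

f = (1/2)^(107/30) ≈ 0.084397; accumulation ratio R = 1/(1−f) ≈ 1.09218.
Loading dose to hit Cmax,ss on first dose: D_load = D_maint·R ≈ 1233 × 1.09218 ≈ 1346.66 mg.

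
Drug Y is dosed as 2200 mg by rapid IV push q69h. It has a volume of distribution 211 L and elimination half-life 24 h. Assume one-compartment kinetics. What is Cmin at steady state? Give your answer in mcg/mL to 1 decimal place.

Over one 69-h interval, 69/24 ≈ 2.875 half-lives elapse, leaving f ≈ 0.1363 of each dose.
Each bolus raises the concentration by D/Vd = 2200/211 ≈ 10.427 mcg/mL.
Steady-state trough Cmin,ss = C₀·f/(1−f) ≈ 10.427 × 0.1363/0.8637 ≈ 1.645 mcg/mL.

1.6 mcg/mL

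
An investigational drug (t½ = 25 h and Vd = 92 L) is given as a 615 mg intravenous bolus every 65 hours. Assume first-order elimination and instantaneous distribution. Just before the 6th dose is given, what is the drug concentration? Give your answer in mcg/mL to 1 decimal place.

f = (1/2)^(τ/t½) = (1/2)^(65/25) ≈ 0.1649.
C₀ = D/Vd = 615/92 ≈ 6.685 mcg/mL.
Before the 6th dose, 5 doses have been given. Superposition: Cmin = C₀·(f + f² + … + f^5).
≈ 6.685 × (0.1649 + 0.0272 + 0.0045 + 0.0007 + 0.0001) ≈ 6.685 × 0.1974 ≈ 1.320 mcg/mL.

1.3 mcg/mL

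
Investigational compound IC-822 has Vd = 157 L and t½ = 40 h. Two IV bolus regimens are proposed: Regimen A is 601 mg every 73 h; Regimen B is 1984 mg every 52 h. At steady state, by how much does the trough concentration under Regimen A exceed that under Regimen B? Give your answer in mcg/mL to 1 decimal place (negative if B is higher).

-7.1 mcg/mL

Regimen A: f = (1/2)^(73/40) ≈ 0.2822; Cmin,ss = (601/157)·f/(1−f) ≈ 1.505 mcg/mL.
Regimen B: f = (1/2)^(52/40) ≈ 0.4061; Cmin,ss = (1984/157)·f/(1−f) ≈ 8.641 mcg/mL.
Difference ≈ 1.505 − 8.641 ≈ -7.136 mcg/mL.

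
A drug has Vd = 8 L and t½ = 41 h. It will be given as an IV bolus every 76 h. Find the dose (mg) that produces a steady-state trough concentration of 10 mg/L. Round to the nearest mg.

τ/t½ = 76/41 ≈ 1.8537, so f = (1/2)^(76/41) ≈ 0.276690.
Cmin,ss = (D/Vd)·f/(1−f), so D = Cmin,ss·Vd·(1−f)/f.
D = 10 × 8 × (1−f)/f ≈ 10 × 8 × 2.61415 ≈ 209.13 mg.

209 mg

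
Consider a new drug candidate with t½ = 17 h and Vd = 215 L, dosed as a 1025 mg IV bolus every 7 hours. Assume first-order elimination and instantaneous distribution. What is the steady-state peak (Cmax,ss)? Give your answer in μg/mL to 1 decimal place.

19.2 μg/mL

Over one 7-h interval, 7/17 ≈ 0.41176 half-lives elapse, leaving f ≈ 0.7517 of each dose.
At steady state, accumulation factor R = 1/(1 − e^(−kτ)) ≈ 4.0274.
Single-dose peak C₀ = D/Vd = 1025/215 ≈ 4.767 μg/mL.
Steady-state peak Cmax,ss = C₀·R ≈ 4.767 × 4.0274 ≈ 19.199 μg/mL.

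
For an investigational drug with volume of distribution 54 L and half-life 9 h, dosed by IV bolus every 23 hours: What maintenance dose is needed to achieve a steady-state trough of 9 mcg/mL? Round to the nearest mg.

τ/t½ = 23/9 ≈ 2.5556, so f = (1/2)^(23/9) ≈ 0.170099.
Cmin,ss = (D/Vd)·f/(1−f), so D = Cmin,ss·Vd·(1−f)/f.
D = 9 × 54 × (1−f)/f ≈ 9 × 54 × 4.87893 ≈ 2371.16 mg.

2371 mg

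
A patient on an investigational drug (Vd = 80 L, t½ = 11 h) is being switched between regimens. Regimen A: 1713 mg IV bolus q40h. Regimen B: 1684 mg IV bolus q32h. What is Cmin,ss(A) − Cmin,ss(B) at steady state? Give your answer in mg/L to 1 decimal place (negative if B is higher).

Regimen A: f = (1/2)^(40/11) ≈ 0.0804; Cmin,ss = (1713/80)·f/(1−f) ≈ 1.872 mg/L.
Regimen B: f = (1/2)^(32/11) ≈ 0.1331; Cmin,ss = (1684/80)·f/(1−f) ≈ 3.232 mg/L.
Difference ≈ 1.872 − 3.232 ≈ -1.360 mg/L.

-1.4 mg/L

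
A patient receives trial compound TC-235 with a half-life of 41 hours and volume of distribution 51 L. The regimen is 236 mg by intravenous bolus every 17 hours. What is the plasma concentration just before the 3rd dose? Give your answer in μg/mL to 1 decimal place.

6.1 μg/mL

f = (1/2)^(τ/t½) = (1/2)^(17/41) ≈ 0.7502.
C₀ = D/Vd = 236/51 ≈ 4.627 μg/mL.
Before the 3rd dose, 2 doses have been given. Superposition: Cmin = C₀·(f + f²).
≈ 4.627 × (0.7502 + 0.5628) ≈ 4.627 × 1.3130 ≈ 6.075 μg/mL.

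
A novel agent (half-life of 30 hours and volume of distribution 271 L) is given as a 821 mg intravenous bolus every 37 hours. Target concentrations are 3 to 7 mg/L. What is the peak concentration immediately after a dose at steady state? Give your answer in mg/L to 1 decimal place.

τ/t½ = 37/30 ≈ 1.2333, so fraction remaining f = (1/2)^(37/30) ≈ 0.4253.
At steady state, accumulation factor R = 1/(1 − e^(−kτ)) ≈ 1.7400.
Each bolus raises the concentration by D/Vd = 821/271 ≈ 3.030 mg/L.
Steady-state peak Cmax,ss = C₀·R ≈ 3.030 × 1.7400 ≈ 5.272 mg/L.
Peak 5.3 mg/L vs MTC 7 mg/L: below toxic threshold.

5.3 mg/L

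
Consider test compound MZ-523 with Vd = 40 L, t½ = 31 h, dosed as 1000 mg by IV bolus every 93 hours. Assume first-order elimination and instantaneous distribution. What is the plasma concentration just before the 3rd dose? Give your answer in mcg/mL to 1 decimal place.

f = (1/2)^(τ/t½) = (1/2)^(93/31) ≈ 0.1250.
C₀ = D/Vd = 1000/40 ≈ 25.000 mcg/mL.
Before the 3rd dose, 2 doses have been given. Superposition: Cmin = C₀·(f + f²).
≈ 25.000 × (0.1250 + 0.0156) ≈ 25.000 × 0.1406 ≈ 3.515 mcg/mL.

3.5 mcg/mL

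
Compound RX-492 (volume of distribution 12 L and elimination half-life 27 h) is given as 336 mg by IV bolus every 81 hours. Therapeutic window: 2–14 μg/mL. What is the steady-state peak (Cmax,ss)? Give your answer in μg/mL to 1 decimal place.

The dosing interval is 3 half-lives, so f = 2^(−3) = 0.125.
Accumulation ratio R = 1/(1 − f) = 1/0.875 = 8/7.
Single-dose peak C₀ = D/Vd = 336/12 = 28 μg/mL.
Steady-state peak Cmax,ss = C₀·R = 28 × 8/7 ≈ 32.000 μg/mL.
Peak 32.0 μg/mL vs MTC 14 μg/mL: exceeds toxic threshold.

32.0 μg/mL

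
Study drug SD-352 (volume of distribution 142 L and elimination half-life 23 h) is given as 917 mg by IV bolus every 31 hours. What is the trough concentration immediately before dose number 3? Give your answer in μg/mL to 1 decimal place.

3.5 μg/mL

f = (1/2)^(τ/t½) = (1/2)^(31/23) ≈ 0.3929.
C₀ = D/Vd = 917/142 ≈ 6.458 μg/mL.
Before the 3rd dose, 2 doses have been given. Superposition: Cmin = C₀·(f + f²).
≈ 6.458 × (0.3929 + 0.1544) ≈ 6.458 × 0.5473 ≈ 3.534 μg/mL.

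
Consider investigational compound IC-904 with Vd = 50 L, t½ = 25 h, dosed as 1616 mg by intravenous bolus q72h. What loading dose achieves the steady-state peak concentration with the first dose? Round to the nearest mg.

f = (1/2)^(72/25) ≈ 0.135842; accumulation ratio R = 1/(1−f) ≈ 1.15720.
Loading dose to hit Cmax,ss on first dose: D_load = D_maint·R ≈ 1616 × 1.15720 ≈ 1870.04 mg.

1870 mg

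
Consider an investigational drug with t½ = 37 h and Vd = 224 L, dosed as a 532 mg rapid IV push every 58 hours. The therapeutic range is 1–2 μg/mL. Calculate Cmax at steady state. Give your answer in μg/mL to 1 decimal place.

3.6 μg/mL

Over one 58-h interval, 58/37 ≈ 1.5676 half-lives elapse, leaving f ≈ 0.3374 of each dose.
Accumulation ratio R = 1/(1 − f) ≈ 1/0.6626 ≈ 1.5092.
Each bolus raises the concentration by D/Vd = 532/224 ≈ 2.375 μg/mL.
Steady-state peak Cmax,ss = C₀·R ≈ 2.375 × 1.5092 ≈ 3.584 μg/mL.
Peak 3.6 μg/mL vs MTC 2 μg/mL: exceeds toxic threshold.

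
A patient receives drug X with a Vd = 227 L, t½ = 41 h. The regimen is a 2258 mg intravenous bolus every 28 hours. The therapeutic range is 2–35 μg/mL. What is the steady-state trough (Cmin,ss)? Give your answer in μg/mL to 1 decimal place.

16.4 μg/mL

Over one 28-h interval, 28/41 ≈ 0.68293 half-lives elapse, leaving f ≈ 0.6229 of each dose.
Single-dose peak C₀ = D/Vd = 2258/227 ≈ 9.947 μg/mL.
Steady-state trough Cmin,ss = C₀·f/(1−f) ≈ 9.947 × 0.6229/0.3771 ≈ 16.431 μg/mL.
Trough 16.4 μg/mL vs MEC 2 μg/mL: adequate.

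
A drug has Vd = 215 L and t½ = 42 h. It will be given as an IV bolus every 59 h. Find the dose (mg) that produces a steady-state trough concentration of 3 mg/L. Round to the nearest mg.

1063 mg

τ/t½ = 59/42 ≈ 1.4048, so f = (1/2)^(59/42) ≈ 0.377680.
Cmin,ss = (D/Vd)·f/(1−f), so D = Cmin,ss·Vd·(1−f)/f.
D = 3 × 215 × (1−f)/f ≈ 3 × 215 × 1.64774 ≈ 1062.79 mg.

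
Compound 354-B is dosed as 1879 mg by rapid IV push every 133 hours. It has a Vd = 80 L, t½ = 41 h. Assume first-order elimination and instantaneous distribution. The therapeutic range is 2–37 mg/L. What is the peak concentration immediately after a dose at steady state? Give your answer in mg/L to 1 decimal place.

Over one 133-h interval, 133/41 ≈ 3.2439 half-lives elapse, leaving f ≈ 0.1056 of each dose.
At steady state, accumulation factor R = 1/(1 − e^(−kτ)) ≈ 1.1181.
Each bolus raises the concentration by D/Vd = 1879/80 ≈ 23.488 mg/L.
Cmax,ss = C₀/(1 − f) ≈ 23.488/0.8944 ≈ 26.261 mg/L.
Peak 26.3 mg/L vs MTC 37 mg/L: below toxic threshold.

26.3 mg/L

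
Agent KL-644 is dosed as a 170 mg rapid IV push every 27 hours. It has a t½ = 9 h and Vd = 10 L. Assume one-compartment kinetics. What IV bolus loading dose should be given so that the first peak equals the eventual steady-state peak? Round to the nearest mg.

194 mg

f = (1/2)^(27/9) ≈ 0.125000; accumulation ratio R = 1/(1−f) ≈ 1.14286.
Loading dose to hit Cmax,ss on first dose: D_load = D_maint·R ≈ 170 × 1.14286 ≈ 194.29 mg.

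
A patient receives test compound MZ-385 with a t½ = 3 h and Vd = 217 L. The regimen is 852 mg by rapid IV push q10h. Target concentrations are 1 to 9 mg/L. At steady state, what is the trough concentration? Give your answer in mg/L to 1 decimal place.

τ/t½ = 10/3 ≈ 3.3333, so fraction remaining f = (1/2)^(10/3) ≈ 0.0992.
At steady state, accumulation factor R = 1/(1 − e^(−kτ)) ≈ 1.1101.
Each bolus raises the concentration by D/Vd = 852/217 ≈ 3.926 mg/L.
Cmax,ss = C₀/(1 − f) ≈ 3.926/0.9008 ≈ 4.358 mg/L.
Steady-state trough Cmin,ss = Cmax,ss·f ≈ 4.358 × 0.0992 ≈ 0.432 mg/L.
Trough 0.4 mg/L vs MEC 1 mg/L: subtherapeutic.

0.4 mg/L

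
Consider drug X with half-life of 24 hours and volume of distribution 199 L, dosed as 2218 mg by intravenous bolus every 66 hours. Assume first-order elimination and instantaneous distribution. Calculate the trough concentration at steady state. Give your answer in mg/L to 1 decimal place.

1.9 mg/L

τ/t½ = 66/24 ≈ 2.75, so fraction remaining f = (1/2)^(66/24) ≈ 0.1487.
At steady state, accumulation factor R = 1/(1 − e^(−kτ)) ≈ 1.1747.
Single-dose peak C₀ = D/Vd = 2218/199 ≈ 11.146 mg/L.
Steady-state peak Cmax,ss = C₀·R ≈ 11.146 × 1.1747 ≈ 13.093 mg/L.
One interval later, Cmin,ss = Cmax,ss·e^(−kτ) ≈ 13.093 × 0.1487 ≈ 1.947 mg/L.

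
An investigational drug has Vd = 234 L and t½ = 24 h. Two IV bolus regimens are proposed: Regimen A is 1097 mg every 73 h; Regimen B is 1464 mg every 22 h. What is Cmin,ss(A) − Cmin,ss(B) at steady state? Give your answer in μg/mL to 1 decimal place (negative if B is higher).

Regimen A: f = (1/2)^(73/24) ≈ 0.1214; Cmin,ss = (1097/234)·f/(1−f) ≈ 0.648 μg/mL.
Regimen B: f = (1/2)^(22/24) ≈ 0.5297; Cmin,ss = (1464/234)·f/(1−f) ≈ 7.047 μg/mL.
Difference ≈ 0.648 − 7.047 ≈ -6.399 μg/mL.

-6.4 μg/mL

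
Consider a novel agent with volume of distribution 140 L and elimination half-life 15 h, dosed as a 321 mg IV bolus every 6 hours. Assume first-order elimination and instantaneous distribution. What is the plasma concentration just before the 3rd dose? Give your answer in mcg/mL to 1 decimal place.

3.1 mcg/mL

f = (1/2)^(τ/t½) = (1/2)^(6/15) ≈ 0.7579.
C₀ = D/Vd = 321/140 ≈ 2.293 mcg/mL.
Before the 3rd dose, 2 doses have been given. Superposition: Cmin = C₀·(f + f²).
≈ 2.293 × (0.7579 + 0.5744) ≈ 2.293 × 1.3323 ≈ 3.055 mcg/mL.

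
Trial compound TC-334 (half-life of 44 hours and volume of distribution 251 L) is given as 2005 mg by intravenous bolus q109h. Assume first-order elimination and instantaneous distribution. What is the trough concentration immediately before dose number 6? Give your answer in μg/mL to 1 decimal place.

f = (1/2)^(τ/t½) = (1/2)^(109/44) ≈ 0.1796.
C₀ = D/Vd = 2005/251 ≈ 7.988 μg/mL.
Before the 6th dose, 5 doses have been given. Superposition: Cmin = C₀·(f + f² + … + f^5).
≈ 7.988 × (0.1796 + 0.0323 + 0.0058 + 0.0010 + 0.0002) ≈ 7.988 × 0.2189 ≈ 1.749 μg/mL.

1.7 μg/mL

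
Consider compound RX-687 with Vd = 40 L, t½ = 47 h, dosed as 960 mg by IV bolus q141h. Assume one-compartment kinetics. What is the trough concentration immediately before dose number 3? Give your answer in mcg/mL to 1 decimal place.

f = (1/2)^(τ/t½) = (1/2)^(141/47) ≈ 0.1250.
C₀ = D/Vd = 960/40 ≈ 24.000 mcg/mL.
Before the 3rd dose, 2 doses have been given. Superposition: Cmin = C₀·(f + f²).
≈ 24.000 × (0.1250 + 0.0156) ≈ 24.000 × 0.1406 ≈ 3.374 mcg/mL.

3.4 mcg/mL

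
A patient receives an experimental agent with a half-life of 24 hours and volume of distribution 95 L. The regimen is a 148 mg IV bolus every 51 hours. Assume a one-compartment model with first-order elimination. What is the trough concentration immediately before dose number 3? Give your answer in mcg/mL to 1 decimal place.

0.4 mcg/mL

f = (1/2)^(τ/t½) = (1/2)^(51/24) ≈ 0.2293.
C₀ = D/Vd = 148/95 ≈ 1.558 mcg/mL.
Before the 3rd dose, 2 doses have been given. Superposition: Cmin = C₀·(f + f²).
≈ 1.558 × (0.2293 + 0.0526) ≈ 1.558 × 0.2819 ≈ 0.439 mcg/mL.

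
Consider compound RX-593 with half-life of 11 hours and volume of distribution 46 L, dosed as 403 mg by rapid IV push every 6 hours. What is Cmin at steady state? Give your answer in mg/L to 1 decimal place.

19.1 mg/L

τ/t½ = 6/11 ≈ 0.54545, so fraction remaining f = (1/2)^(6/11) ≈ 0.6852.
At steady state, accumulation factor R = 1/(1 − e^(−kτ)) ≈ 3.1766.
Single-dose peak C₀ = D/Vd = 403/46 ≈ 8.761 mg/L.
Steady-state peak Cmax,ss = C₀·R ≈ 8.761 × 3.1766 ≈ 27.830 mg/L.
One interval later, Cmin,ss = Cmax,ss·e^(−kτ) ≈ 27.830 × 0.6852 ≈ 19.069 mg/L.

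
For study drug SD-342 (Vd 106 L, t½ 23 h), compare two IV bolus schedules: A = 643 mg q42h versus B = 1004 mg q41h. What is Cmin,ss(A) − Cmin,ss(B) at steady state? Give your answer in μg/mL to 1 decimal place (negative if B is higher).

Regimen A: f = (1/2)^(42/23) ≈ 0.2820; Cmin,ss = (643/106)·f/(1−f) ≈ 2.382 μg/mL.
Regimen B: f = (1/2)^(41/23) ≈ 0.2907; Cmin,ss = (1004/106)·f/(1−f) ≈ 3.882 μg/mL.
Difference ≈ 2.382 − 3.882 ≈ -1.500 μg/mL.

-1.5 μg/mL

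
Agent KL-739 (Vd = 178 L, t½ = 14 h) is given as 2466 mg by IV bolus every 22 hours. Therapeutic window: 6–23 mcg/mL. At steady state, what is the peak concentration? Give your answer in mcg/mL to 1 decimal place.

τ/t½ = 22/14 ≈ 1.5714, so fraction remaining f = (1/2)^(22/14) ≈ 0.3365.
Accumulation ratio R = 1/(1 − f) ≈ 1/0.6635 ≈ 1.5072.
Single-dose peak C₀ = D/Vd = 2466/178 ≈ 13.854 mcg/mL.
Cmax,ss = C₀/(1 − f) ≈ 13.854/0.6635 ≈ 20.880 mcg/mL.
Peak 20.9 mcg/mL vs MTC 23 mcg/mL: below toxic threshold.

20.9 mcg/mL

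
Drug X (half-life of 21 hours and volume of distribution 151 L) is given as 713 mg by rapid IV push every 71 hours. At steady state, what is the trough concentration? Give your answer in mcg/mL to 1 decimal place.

0.5 mcg/mL

τ/t½ = 71/21 ≈ 3.381, so fraction remaining f = (1/2)^(71/21) ≈ 0.0960.
At steady state, accumulation factor R = 1/(1 − e^(−kτ)) ≈ 1.1062.
Each bolus raises the concentration by D/Vd = 713/151 ≈ 4.722 mcg/mL.
Steady-state peak Cmax,ss = C₀·R ≈ 4.722 × 1.1062 ≈ 5.223 mcg/mL.
Steady-state trough Cmin,ss = Cmax,ss·f ≈ 5.223 × 0.0960 ≈ 0.501 mcg/mL.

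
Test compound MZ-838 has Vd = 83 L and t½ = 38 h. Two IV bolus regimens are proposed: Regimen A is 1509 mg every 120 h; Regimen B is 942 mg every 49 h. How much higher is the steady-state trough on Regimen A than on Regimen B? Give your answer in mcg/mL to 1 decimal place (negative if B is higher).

-5.6 mcg/mL

Regimen A: f = (1/2)^(120/38) ≈ 0.1120; Cmin,ss = (1509/83)·f/(1−f) ≈ 2.293 mcg/mL.
Regimen B: f = (1/2)^(49/38) ≈ 0.4091; Cmin,ss = (942/83)·f/(1−f) ≈ 7.858 mcg/mL.
Difference ≈ 2.293 − 7.858 ≈ -5.565 mcg/mL.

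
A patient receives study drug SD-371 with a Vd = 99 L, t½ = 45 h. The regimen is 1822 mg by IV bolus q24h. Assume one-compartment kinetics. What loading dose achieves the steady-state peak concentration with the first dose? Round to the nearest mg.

f = (1/2)^(24/45) ≈ 0.690956; accumulation ratio R = 1/(1−f) ≈ 3.23579.
Loading dose to hit Cmax,ss on first dose: D_load = D_maint·R ≈ 1822 × 3.23579 ≈ 5895.61 mg.

5896 mg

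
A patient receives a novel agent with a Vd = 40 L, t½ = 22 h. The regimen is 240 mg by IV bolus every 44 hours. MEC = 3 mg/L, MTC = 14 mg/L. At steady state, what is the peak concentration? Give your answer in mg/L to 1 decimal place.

8.0 mg/L

The dosing interval is 2 half-lives, so f = 2^(−2) = 0.25.
Accumulation ratio R = 1/(1 − f) = 1/0.75 = 4/3.
Single-dose peak C₀ = D/Vd = 240/40 = 6 mg/L.
Steady-state peak Cmax,ss = C₀·R = 6 × 4/3 ≈ 8.000 mg/L.
Peak 8.0 mg/L vs MTC 14 mg/L: below toxic threshold.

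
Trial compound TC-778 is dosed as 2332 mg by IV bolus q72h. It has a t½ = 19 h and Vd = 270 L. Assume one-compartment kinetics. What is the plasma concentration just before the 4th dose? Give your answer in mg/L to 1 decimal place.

0.7 mg/L

f = (1/2)^(τ/t½) = (1/2)^(72/19) ≈ 0.0723.
C₀ = D/Vd = 2332/270 ≈ 8.637 mg/L.
Before the 4th dose, 3 doses have been given. Superposition: Cmin = C₀·(f + f² + … + f^3).
≈ 8.637 × (0.0723 + 0.0052 + 0.0004) ≈ 8.637 × 0.0779 ≈ 0.673 mg/L.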